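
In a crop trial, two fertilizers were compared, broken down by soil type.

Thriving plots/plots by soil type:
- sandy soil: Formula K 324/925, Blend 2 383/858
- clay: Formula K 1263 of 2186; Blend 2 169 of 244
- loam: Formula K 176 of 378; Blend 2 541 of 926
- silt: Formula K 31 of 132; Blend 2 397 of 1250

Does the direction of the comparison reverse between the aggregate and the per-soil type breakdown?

Yes

Sandy soil: Formula K 324/925 = 35.0%, Blend 2 383/858 = 44.6% → Blend 2
Clay: Formula K 1263/2186 = 57.8%, Blend 2 169/244 = 69.3% → Blend 2
Loam: Formula K 176/378 = 46.6%, Blend 2 541/926 = 58.4% → Blend 2
Silt: Formula K 31/132 = 23.5%, Blend 2 397/1250 = 31.8% → Blend 2
Overall: Formula K 1794/3621 = 49.5%, Blend 2 1490/3278 = 45.5% → Formula K
Blend 2 wins each soil group but Formula K wins overall — the comparison reverses. Blend 2's plots skew toward silt, which has a lower base rate.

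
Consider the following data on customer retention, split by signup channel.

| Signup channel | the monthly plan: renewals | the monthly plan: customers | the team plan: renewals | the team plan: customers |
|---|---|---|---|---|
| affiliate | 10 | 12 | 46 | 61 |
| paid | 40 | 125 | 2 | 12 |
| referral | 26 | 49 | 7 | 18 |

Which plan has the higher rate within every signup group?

the monthly plan

Affiliate: the monthly plan 10/12 = 83.3%, the team plan 46/61 = 75.4% → the monthly plan
Paid: the monthly plan 40/125 = 32.0%, the team plan 2/12 = 16.7% → the monthly plan
Referral: the monthly plan 26/49 = 53.1%, the team plan 7/18 = 38.9% → the monthly plan
The monthly plan has the higher rate in all 3 groups.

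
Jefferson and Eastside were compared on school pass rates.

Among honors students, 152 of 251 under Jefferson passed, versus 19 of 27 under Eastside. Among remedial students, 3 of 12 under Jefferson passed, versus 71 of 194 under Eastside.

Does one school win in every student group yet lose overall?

Honors: Jefferson 152/251 = 60.6%, Eastside 19/27 = 70.4% → Eastside
Remedial: Jefferson 3/12 = 25.0%, Eastside 71/194 = 36.6% → Eastside
Overall: Jefferson 155/263 = 58.9%, Eastside 90/221 = 40.7% → Jefferson
Eastside wins each student group but Jefferson wins overall — the comparison reverses. Eastside's students skew toward remedial, which has a lower base rate.

Yes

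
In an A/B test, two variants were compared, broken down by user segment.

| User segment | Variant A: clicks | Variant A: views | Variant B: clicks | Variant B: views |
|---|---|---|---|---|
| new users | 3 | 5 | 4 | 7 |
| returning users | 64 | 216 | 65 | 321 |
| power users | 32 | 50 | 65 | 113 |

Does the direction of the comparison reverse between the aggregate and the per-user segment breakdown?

No

New users: Variant A 3/5 = 60.0%, Variant B 4/7 = 57.1% → Variant A
Returning users: Variant A 64/216 = 29.6%, Variant B 65/321 = 20.2% → Variant A
Power users: Variant A 32/50 = 64.0%, Variant B 65/113 = 57.5% → Variant A
Overall: Variant A 99/271 = 36.5%, Variant B 134/441 = 30.4% → Variant A
Variant A wins overall and in every user group — no reversal.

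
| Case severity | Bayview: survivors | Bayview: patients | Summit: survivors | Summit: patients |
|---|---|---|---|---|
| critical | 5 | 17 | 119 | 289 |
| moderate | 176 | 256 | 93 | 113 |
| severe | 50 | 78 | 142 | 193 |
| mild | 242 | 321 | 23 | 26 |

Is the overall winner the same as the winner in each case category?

No

Critical: Bayview 5/17 = 29.4%, Summit 119/289 = 41.2% → Summit
Moderate: Bayview 176/256 = 68.8%, Summit 93/113 = 82.3% → Summit
Severe: Bayview 50/78 = 64.1%, Summit 142/193 = 73.6% → Summit
Mild: Bayview 242/321 = 75.4%, Summit 23/26 = 88.5% → Summit
Overall: Bayview 473/672 = 70.4%, Summit 377/621 = 60.7% → Bayview
Summit wins each case group but Bayview wins overall — the comparison reverses. Summit's patients skew toward critical, which has a lower base rate.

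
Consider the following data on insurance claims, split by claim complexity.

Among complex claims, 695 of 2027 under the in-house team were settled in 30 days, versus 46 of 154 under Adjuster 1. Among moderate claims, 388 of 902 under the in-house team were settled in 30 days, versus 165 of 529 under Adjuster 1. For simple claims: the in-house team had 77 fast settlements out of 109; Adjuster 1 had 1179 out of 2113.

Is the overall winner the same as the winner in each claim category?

No

Complex: the in-house team 695/2027 = 34.3%, Adjuster 1 46/154 = 29.9% → the in-house team
Moderate: the in-house team 388/902 = 43.0%, Adjuster 1 165/529 = 31.2% → the in-house team
Simple: the in-house team 77/109 = 70.6%, Adjuster 1 1179/2113 = 55.8% → the in-house team
Overall: the in-house team 1160/3038 = 38.2%, Adjuster 1 1390/2796 = 49.7% → Adjuster 1
The in-house team wins each claim group but Adjuster 1 wins overall — the comparison reverses. The in-house team's claims skew toward complex, which has a lower base rate.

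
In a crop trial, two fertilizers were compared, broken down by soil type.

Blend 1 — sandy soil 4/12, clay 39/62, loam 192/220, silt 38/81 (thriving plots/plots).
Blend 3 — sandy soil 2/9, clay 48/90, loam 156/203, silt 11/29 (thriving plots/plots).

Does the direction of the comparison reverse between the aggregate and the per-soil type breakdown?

Sandy soil: Blend 1 4/12 = 33.3%, Blend 3 2/9 = 22.2% → Blend 1
Clay: Blend 1 39/62 = 62.9%, Blend 3 48/90 = 53.3% → Blend 1
Loam: Blend 1 192/220 = 87.3%, Blend 3 156/203 = 76.8% → Blend 1
Silt: Blend 1 38/81 = 46.9%, Blend 3 11/29 = 37.9% → Blend 1
Overall: Blend 1 273/375 = 72.8%, Blend 3 217/331 = 65.6% → Blend 1
Blend 1 wins overall and in every soil group — no reversal.

No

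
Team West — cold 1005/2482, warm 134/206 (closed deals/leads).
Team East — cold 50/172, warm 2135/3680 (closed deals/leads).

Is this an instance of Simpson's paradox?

Yes

Cold: Team West 1005/2482 = 40.5%, Team East 50/172 = 29.1% → Team West
Warm: Team West 134/206 = 65.0%, Team East 2135/3680 = 58.0% → Team West
Overall: Team West 1139/2688 = 42.4%, Team East 2185/3852 = 56.7% → Team East
Team West wins each lead group but Team East wins overall — the comparison reverses. Team West's leads skew toward cold, which has a lower base rate.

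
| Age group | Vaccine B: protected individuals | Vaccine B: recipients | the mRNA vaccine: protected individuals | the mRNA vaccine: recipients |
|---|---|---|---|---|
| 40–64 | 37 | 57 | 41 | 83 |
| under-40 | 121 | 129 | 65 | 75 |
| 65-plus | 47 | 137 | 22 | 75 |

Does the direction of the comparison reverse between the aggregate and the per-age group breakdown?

40–64: Vaccine B 37/57 = 64.9%, the mRNA vaccine 41/83 = 49.4% → Vaccine B
Under-40: Vaccine B 121/129 = 93.8%, the mRNA vaccine 65/75 = 86.7% → Vaccine B
65-plus: Vaccine B 47/137 = 34.3%, the mRNA vaccine 22/75 = 29.3% → Vaccine B
Overall: Vaccine B 205/323 = 63.5%, the mRNA vaccine 128/233 = 54.9% → Vaccine B
Vaccine B wins overall and in every age group — no reversal.

No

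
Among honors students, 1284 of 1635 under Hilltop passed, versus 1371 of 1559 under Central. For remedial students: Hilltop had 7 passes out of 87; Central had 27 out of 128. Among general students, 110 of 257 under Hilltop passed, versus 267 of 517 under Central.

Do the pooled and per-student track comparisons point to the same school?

Honors: Hilltop 1284/1635 = 78.5%, Central 1371/1559 = 87.9% → Central
Remedial: Hilltop 7/87 = 8.0%, Central 27/128 = 21.1% → Central
General: Hilltop 110/257 = 42.8%, Central 267/517 = 51.6% → Central
Overall: Hilltop 1401/1979 = 70.8%, Central 1665/2204 = 75.5% → Central
Central wins overall and in every student group — no reversal.

Yes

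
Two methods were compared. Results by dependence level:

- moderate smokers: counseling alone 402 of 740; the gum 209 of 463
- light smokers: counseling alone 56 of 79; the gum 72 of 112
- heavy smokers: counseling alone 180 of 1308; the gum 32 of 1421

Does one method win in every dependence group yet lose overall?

Moderate smokers: counseling alone 402/740 = 54.3%, the gum 209/463 = 45.1% → counseling alone
Light smokers: counseling alone 56/79 = 70.9%, the gum 72/112 = 64.3% → counseling alone
Heavy smokers: counseling alone 180/1308 = 13.8%, the gum 32/1421 = 2.3% → counseling alone
Overall: counseling alone 638/2127 = 30.0%, the gum 313/1996 = 15.7% → counseling alone
Counseling alone wins overall and in every dependence group — no reversal.

No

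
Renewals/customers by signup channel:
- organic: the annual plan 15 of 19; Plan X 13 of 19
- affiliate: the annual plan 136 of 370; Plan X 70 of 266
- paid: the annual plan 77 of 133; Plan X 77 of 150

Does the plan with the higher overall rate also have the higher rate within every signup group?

Yes

Organic: the annual plan 15/19 = 78.9%, Plan X 13/19 = 68.4% → the annual plan
Affiliate: the annual plan 136/370 = 36.8%, Plan X 70/266 = 26.3% → the annual plan
Paid: the annual plan 77/133 = 57.9%, Plan X 77/150 = 51.3% → the annual plan
Overall: the annual plan 228/522 = 43.7%, Plan X 160/435 = 36.8% → the annual plan
The annual plan wins overall and in every signup group — no reversal.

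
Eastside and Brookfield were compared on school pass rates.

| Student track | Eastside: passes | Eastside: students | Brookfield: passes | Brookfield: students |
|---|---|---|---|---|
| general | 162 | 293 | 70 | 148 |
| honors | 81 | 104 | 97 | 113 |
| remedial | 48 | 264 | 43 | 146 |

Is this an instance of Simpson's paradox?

No

General: Eastside 162/293 = 55.3%, Brookfield 70/148 = 47.3% → Eastside
Honors: Eastside 81/104 = 77.9%, Brookfield 97/113 = 85.8% → Brookfield
Remedial: Eastside 48/264 = 18.2%, Brookfield 43/146 = 29.5% → Brookfield
Overall: Eastside 291/661 = 44.0%, Brookfield 210/407 = 51.6% → Brookfield
Neither sweeps: Eastside wins 1 of 3 groups, Brookfield wins 2. Brookfield wins overall but not every group — no Simpson reversal.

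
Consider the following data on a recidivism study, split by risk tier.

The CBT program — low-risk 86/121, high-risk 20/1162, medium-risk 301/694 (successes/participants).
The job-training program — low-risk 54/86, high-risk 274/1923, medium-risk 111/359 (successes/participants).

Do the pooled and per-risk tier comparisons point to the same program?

Low-risk: the CBT program 86/121 = 71.1%, the job-training program 54/86 = 62.8% → the CBT program
High-risk: the CBT program 20/1162 = 1.7%, the job-training program 274/1923 = 14.2% → the job-training program
Medium-risk: the CBT program 301/694 = 43.4%, the job-training program 111/359 = 30.9% → the CBT program
Overall: the CBT program 407/1977 = 20.6%, the job-training program 439/2368 = 18.5% → the CBT program
Neither sweeps: the CBT program wins 2 of 3 groups, the job-training program wins 1. The CBT program wins overall but not every group — no Simpson reversal.

No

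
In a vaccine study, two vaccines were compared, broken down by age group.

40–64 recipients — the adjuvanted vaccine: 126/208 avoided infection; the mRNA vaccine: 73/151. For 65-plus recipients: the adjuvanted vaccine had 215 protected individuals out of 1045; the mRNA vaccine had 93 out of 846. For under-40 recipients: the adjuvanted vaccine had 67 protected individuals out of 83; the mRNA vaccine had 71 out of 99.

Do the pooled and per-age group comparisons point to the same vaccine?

40–64: the adjuvanted vaccine 126/208 = 60.6%, the mRNA vaccine 73/151 = 48.3% → the adjuvanted vaccine
65-plus: the adjuvanted vaccine 215/1045 = 20.6%, the mRNA vaccine 93/846 = 11.0% → the adjuvanted vaccine
Under-40: the adjuvanted vaccine 67/83 = 80.7%, the mRNA vaccine 71/99 = 71.7% → the adjuvanted vaccine
Overall: the adjuvanted vaccine 408/1336 = 30.5%, the mRNA vaccine 237/1096 = 21.6% → the adjuvanted vaccine
The adjuvanted vaccine wins overall and in every age group — no reversal.

Yes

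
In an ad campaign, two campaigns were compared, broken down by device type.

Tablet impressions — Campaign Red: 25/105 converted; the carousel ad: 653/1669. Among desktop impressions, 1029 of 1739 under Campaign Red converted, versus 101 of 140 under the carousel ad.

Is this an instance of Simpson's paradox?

Tablet: Campaign Red 25/105 = 23.8%, the carousel ad 653/1669 = 39.1% → the carousel ad
Desktop: Campaign Red 1029/1739 = 59.2%, the carousel ad 101/140 = 72.1% → the carousel ad
Overall: Campaign Red 1054/1844 = 57.2%, the carousel ad 754/1809 = 41.7% → Campaign Red
The carousel ad wins each device group but Campaign Red wins overall — the comparison reverses. The carousel ad's impressions skew toward tablet, which has a lower base rate.

Yes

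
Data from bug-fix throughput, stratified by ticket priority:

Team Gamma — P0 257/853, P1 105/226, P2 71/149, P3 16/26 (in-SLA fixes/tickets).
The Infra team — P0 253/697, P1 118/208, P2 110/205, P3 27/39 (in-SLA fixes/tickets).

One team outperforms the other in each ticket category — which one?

the Infra team

P0: Team Gamma 257/853 = 30.1%, the Infra team 253/697 = 36.3% → the Infra team
P1: Team Gamma 105/226 = 46.5%, the Infra team 118/208 = 56.7% → the Infra team
P2: Team Gamma 71/149 = 47.7%, the Infra team 110/205 = 53.7% → the Infra team
P3: Team Gamma 16/26 = 61.5%, the Infra team 27/39 = 69.2% → the Infra team
The Infra team has the higher rate in all 4 groups.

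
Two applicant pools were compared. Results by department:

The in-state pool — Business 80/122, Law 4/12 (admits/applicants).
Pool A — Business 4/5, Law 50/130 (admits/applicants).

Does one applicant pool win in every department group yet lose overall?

Yes

Business: the in-state pool 80/122 = 65.6%, Pool A 4/5 = 80.0% → Pool A
Law: the in-state pool 4/12 = 33.3%, Pool A 50/130 = 38.5% → Pool A
Overall: the in-state pool 84/134 = 62.7%, Pool A 54/135 = 40.0% → the in-state pool
Pool A wins each department group but the in-state pool wins overall — the comparison reverses. Pool A's applicants skew toward Law, which has a lower base rate.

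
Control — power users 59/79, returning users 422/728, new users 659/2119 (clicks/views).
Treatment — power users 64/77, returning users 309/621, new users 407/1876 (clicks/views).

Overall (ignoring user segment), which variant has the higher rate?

Control

Power users: Control 59/79 = 74.7%, Treatment 64/77 = 83.1% → Treatment
Returning users: Control 422/728 = 58.0%, Treatment 309/621 = 49.8% → Control
New users: Control 659/2119 = 31.1%, Treatment 407/1876 = 21.7% → Control
Overall: Control 1140/2926 = 39.0%, Treatment 780/2574 = 30.3% → Control
(Neither sweeps every user group, but Control has the higher pooled rate.)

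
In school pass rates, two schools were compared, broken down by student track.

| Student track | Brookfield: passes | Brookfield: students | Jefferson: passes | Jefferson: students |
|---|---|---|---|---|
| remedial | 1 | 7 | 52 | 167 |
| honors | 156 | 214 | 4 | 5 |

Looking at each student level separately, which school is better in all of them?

Jefferson

Remedial: Brookfield 1/7 = 14.3%, Jefferson 52/167 = 31.1% → Jefferson
Honors: Brookfield 156/214 = 72.9%, Jefferson 4/5 = 80.0% → Jefferson
Jefferson has the higher rate in both groups.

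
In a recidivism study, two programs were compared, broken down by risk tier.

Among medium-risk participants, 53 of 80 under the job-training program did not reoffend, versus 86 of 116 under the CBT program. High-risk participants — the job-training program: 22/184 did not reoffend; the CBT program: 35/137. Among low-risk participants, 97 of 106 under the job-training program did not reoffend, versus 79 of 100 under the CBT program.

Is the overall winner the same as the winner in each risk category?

Medium-risk: the job-training program 53/80 = 66.2%, the CBT program 86/116 = 74.1% → the CBT program
High-risk: the job-training program 22/184 = 12.0%, the CBT program 35/137 = 25.5% → the CBT program
Low-risk: the job-training program 97/106 = 91.5%, the CBT program 79/100 = 79.0% → the job-training program
Overall: the job-training program 172/370 = 46.5%, the CBT program 200/353 = 56.7% → the CBT program
Neither sweeps: the job-training program wins 1 of 3 groups, the CBT program wins 2. The CBT program wins overall but not every group — no Simpson reversal.

No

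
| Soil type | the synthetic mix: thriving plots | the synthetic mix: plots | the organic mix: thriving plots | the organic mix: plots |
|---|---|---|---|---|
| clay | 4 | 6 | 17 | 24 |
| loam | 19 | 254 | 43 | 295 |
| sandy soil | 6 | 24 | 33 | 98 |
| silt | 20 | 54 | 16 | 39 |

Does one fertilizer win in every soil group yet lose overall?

No

Clay: the synthetic mix 4/6 = 66.7%, the organic mix 17/24 = 70.8% → the organic mix
Loam: the synthetic mix 19/254 = 7.5%, the organic mix 43/295 = 14.6% → the organic mix
Sandy soil: the synthetic mix 6/24 = 25.0%, the organic mix 33/98 = 33.7% → the organic mix
Silt: the synthetic mix 20/54 = 37.0%, the organic mix 16/39 = 41.0% → the organic mix
Overall: the synthetic mix 49/338 = 14.5%, the organic mix 109/456 = 23.9% → the organic mix
The organic mix wins overall and in every soil group — no reversal.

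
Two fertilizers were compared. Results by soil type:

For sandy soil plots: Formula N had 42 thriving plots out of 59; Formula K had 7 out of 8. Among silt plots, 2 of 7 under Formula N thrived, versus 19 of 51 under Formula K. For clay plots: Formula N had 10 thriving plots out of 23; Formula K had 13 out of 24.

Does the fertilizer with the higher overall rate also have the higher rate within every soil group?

Sandy soil: Formula N 42/59 = 71.2%, Formula K 7/8 = 87.5% → Formula K
Silt: Formula N 2/7 = 28.6%, Formula K 19/51 = 37.3% → Formula K
Clay: Formula N 10/23 = 43.5%, Formula K 13/24 = 54.2% → Formula K
Overall: Formula N 54/89 = 60.7%, Formula K 39/83 = 47.0% → Formula N
Formula K wins each soil group but Formula N wins overall — the comparison reverses. Formula K's plots skew toward silt, which has a lower base rate.

No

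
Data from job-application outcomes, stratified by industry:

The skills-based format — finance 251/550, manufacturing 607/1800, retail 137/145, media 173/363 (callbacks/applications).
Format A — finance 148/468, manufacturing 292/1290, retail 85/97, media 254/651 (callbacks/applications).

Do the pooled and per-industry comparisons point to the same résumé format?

Finance: the skills-based format 251/550 = 45.6%, Format A 148/468 = 31.6% → the skills-based format
Manufacturing: the skills-based format 607/1800 = 33.7%, Format A 292/1290 = 22.6% → the skills-based format
Retail: the skills-based format 137/145 = 94.5%, Format A 85/97 = 87.6% → the skills-based format
Media: the skills-based format 173/363 = 47.7%, Format A 254/651 = 39.0% → the skills-based format
Overall: the skills-based format 1168/2858 = 40.9%, Format A 779/2506 = 31.1% → the skills-based format
The skills-based format wins overall and in every industry group — no reversal.

Yes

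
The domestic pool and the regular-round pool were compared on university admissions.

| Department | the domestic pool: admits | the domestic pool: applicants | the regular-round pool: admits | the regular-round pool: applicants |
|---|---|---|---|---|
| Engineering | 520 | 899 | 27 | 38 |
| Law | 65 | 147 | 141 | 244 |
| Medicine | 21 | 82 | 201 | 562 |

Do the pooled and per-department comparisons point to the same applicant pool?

No

Engineering: the domestic pool 520/899 = 57.8%, the regular-round pool 27/38 = 71.1% → the regular-round pool
Law: the domestic pool 65/147 = 44.2%, the regular-round pool 141/244 = 57.8% → the regular-round pool
Medicine: the domestic pool 21/82 = 25.6%, the regular-round pool 201/562 = 35.8% → the regular-round pool
Overall: the domestic pool 606/1128 = 53.7%, the regular-round pool 369/844 = 43.7% → the domestic pool
The regular-round pool wins each department group but the domestic pool wins overall — the comparison reverses. The regular-round pool's applicants skew toward Medicine, which has a lower base rate.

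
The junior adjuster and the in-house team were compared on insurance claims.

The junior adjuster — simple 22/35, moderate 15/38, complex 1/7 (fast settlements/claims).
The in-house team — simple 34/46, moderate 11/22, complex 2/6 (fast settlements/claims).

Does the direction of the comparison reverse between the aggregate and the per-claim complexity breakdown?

Simple: the junior adjuster 22/35 = 62.9%, the in-house team 34/46 = 73.9% → the in-house team
Moderate: the junior adjuster 15/38 = 39.5%, the in-house team 11/22 = 50.0% → the in-house team
Complex: the junior adjuster 1/7 = 14.3%, the in-house team 2/6 = 33.3% → the in-house team
Overall: the junior adjuster 38/80 = 47.5%, the in-house team 47/74 = 63.5% → the in-house team
The in-house team wins overall and in every claim group — no reversal.

No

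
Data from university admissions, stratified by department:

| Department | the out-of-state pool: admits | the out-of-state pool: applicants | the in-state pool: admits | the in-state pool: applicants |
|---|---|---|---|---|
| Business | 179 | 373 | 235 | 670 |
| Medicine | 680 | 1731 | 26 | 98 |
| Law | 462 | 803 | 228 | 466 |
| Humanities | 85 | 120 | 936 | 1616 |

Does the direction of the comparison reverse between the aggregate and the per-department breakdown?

Business: the out-of-state pool 179/373 = 48.0%, the in-state pool 235/670 = 35.1% → the out-of-state pool
Medicine: the out-of-state pool 680/1731 = 39.3%, the in-state pool 26/98 = 26.5% → the out-of-state pool
Law: the out-of-state pool 462/803 = 57.5%, the in-state pool 228/466 = 48.9% → the out-of-state pool
Humanities: the out-of-state pool 85/120 = 70.8%, the in-state pool 936/1616 = 57.9% → the out-of-state pool
Overall: the out-of-state pool 1406/3027 = 46.4%, the in-state pool 1425/2850 = 50.0% → the in-state pool
The out-of-state pool wins each department group but the in-state pool wins overall — the comparison reverses. The out-of-state pool's applicants skew toward Medicine, which has a lower base rate.

Yes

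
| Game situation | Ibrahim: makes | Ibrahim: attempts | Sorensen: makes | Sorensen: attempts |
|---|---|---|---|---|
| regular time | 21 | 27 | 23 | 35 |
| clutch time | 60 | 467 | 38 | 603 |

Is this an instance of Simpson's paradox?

No

Regular time: Ibrahim 21/27 = 77.8%, Sorensen 23/35 = 65.7% → Ibrahim
Clutch time: Ibrahim 60/467 = 12.8%, Sorensen 38/603 = 6.3% → Ibrahim
Overall: Ibrahim 81/494 = 16.4%, Sorensen 61/638 = 9.6% → Ibrahim
Ibrahim wins overall and in every game group — no reversal.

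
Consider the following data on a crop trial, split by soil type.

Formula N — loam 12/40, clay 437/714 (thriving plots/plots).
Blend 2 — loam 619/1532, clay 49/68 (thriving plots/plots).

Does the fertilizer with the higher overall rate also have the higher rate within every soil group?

Loam: Formula N 12/40 = 30.0%, Blend 2 619/1532 = 40.4% → Blend 2
Clay: Formula N 437/714 = 61.2%, Blend 2 49/68 = 72.1% → Blend 2
Overall: Formula N 449/754 = 59.5%, Blend 2 668/1600 = 41.8% → Formula N
Blend 2 wins each soil group but Formula N wins overall — the comparison reverses. Blend 2's plots skew toward loam, which has a lower base rate.

No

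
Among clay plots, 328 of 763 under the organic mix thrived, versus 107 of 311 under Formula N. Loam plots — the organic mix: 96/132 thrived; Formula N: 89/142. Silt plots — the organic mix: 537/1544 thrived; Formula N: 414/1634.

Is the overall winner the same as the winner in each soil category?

Yes

Clay: the organic mix 328/763 = 43.0%, Formula N 107/311 = 34.4% → the organic mix
Loam: the organic mix 96/132 = 72.7%, Formula N 89/142 = 62.7% → the organic mix
Silt: the organic mix 537/1544 = 34.8%, Formula N 414/1634 = 25.3% → the organic mix
Overall: the organic mix 961/2439 = 39.4%, Formula N 610/2087 = 29.2% → the organic mix
The organic mix wins overall and in every soil group — no reversal.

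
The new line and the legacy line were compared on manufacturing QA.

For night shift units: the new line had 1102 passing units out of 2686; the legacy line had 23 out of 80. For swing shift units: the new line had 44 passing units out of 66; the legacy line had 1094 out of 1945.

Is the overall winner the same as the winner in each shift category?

Night shift: the new line 1102/2686 = 41.0%, the legacy line 23/80 = 28.8% → the new line
Swing shift: the new line 44/66 = 66.7%, the legacy line 1094/1945 = 56.2% → the new line
Overall: the new line 1146/2752 = 41.6%, the legacy line 1117/2025 = 55.2% → the legacy line
The new line wins each shift group but the legacy line wins overall — the comparison reverses. The new line's units skew toward night shift, which has a lower base rate.

No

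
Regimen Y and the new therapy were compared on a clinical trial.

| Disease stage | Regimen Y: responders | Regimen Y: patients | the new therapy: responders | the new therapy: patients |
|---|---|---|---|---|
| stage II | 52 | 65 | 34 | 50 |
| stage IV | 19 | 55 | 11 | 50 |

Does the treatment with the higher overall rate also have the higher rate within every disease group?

Yes

Stage II: Regimen Y 52/65 = 80.0%, the new therapy 34/50 = 68.0% → Regimen Y
Stage IV: Regimen Y 19/55 = 34.5%, the new therapy 11/50 = 22.0% → Regimen Y
Overall: Regimen Y 71/120 = 59.2%, the new therapy 45/100 = 45.0% → Regimen Y
Regimen Y wins overall and in every disease group — no reversal.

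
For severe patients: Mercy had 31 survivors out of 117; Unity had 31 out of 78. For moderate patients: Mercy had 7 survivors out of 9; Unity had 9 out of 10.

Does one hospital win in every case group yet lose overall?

No

Severe: Mercy 31/117 = 26.5%, Unity 31/78 = 39.7% → Unity
Moderate: Mercy 7/9 = 77.8%, Unity 9/10 = 90.0% → Unity
Overall: Mercy 38/126 = 30.2%, Unity 40/88 = 45.5% → Unity
Unity wins overall and in every case group — no reversal.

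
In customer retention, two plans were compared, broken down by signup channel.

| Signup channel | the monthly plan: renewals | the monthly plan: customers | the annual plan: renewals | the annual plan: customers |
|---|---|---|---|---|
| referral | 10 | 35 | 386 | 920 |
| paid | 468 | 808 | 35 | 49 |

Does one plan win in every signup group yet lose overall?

Referral: the monthly plan 10/35 = 28.6%, the annual plan 386/920 = 42.0% → the annual plan
Paid: the monthly plan 468/808 = 57.9%, the annual plan 35/49 = 71.4% → the annual plan
Overall: the monthly plan 478/843 = 56.7%, the annual plan 421/969 = 43.4% → the monthly plan
The annual plan wins each signup group but the monthly plan wins overall — the comparison reverses. The annual plan's customers skew toward referral, which has a lower base rate.

Yes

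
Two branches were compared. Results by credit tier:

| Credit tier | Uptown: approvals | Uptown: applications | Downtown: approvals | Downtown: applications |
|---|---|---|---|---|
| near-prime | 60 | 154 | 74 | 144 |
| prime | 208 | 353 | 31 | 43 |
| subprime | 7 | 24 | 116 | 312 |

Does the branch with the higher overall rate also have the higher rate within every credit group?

Near-prime: Uptown 60/154 = 39.0%, Downtown 74/144 = 51.4% → Downtown
Prime: Uptown 208/353 = 58.9%, Downtown 31/43 = 72.1% → Downtown
Subprime: Uptown 7/24 = 29.2%, Downtown 116/312 = 37.2% → Downtown
Overall: Uptown 275/531 = 51.8%, Downtown 221/499 = 44.3% → Uptown
Downtown wins each credit group but Uptown wins overall — the comparison reverses. Downtown's applications skew toward subprime, which has a lower base rate.

No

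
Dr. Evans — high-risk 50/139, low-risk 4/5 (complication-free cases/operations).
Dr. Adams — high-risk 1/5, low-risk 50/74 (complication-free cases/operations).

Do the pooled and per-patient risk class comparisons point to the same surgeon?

No

High-risk: Dr. Evans 50/139 = 36.0%, Dr. Adams 1/5 = 20.0% → Dr. Evans
Low-risk: Dr. Evans 4/5 = 80.0%, Dr. Adams 50/74 = 67.6% → Dr. Evans
Overall: Dr. Evans 54/144 = 37.5%, Dr. Adams 51/79 = 64.6% → Dr. Adams
Dr. Evans wins each patient risk group but Dr. Adams wins overall — the comparison reverses. Dr. Evans's operations skew toward high-risk, which has a lower base rate.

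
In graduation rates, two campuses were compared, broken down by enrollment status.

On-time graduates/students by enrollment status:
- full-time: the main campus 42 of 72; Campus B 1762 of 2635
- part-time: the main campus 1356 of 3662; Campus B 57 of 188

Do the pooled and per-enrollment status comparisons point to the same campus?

No

Full-time: the main campus 42/72 = 58.3%, Campus B 1762/2635 = 66.9% → Campus B
Part-time: the main campus 1356/3662 = 37.0%, Campus B 57/188 = 30.3% → the main campus
Overall: the main campus 1398/3734 = 37.4%, Campus B 1819/2823 = 64.4% → Campus B
Neither sweeps: the main campus wins 1 of 2 groups, Campus B wins 1. Campus B wins overall but not every group — no Simpson reversal.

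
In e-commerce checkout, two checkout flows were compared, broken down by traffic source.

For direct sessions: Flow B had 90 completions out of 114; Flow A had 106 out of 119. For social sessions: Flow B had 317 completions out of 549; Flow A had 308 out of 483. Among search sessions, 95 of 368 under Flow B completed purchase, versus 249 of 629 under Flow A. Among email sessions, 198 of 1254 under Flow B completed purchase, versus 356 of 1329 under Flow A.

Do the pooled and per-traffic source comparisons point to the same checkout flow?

Direct: Flow B 90/114 = 78.9%, Flow A 106/119 = 89.1% → Flow A
Social: Flow B 317/549 = 57.7%, Flow A 308/483 = 63.8% → Flow A
Search: Flow B 95/368 = 25.8%, Flow A 249/629 = 39.6% → Flow A
Email: Flow B 198/1254 = 15.8%, Flow A 356/1329 = 26.8% → Flow A
Overall: Flow B 700/2285 = 30.6%, Flow A 1019/2560 = 39.8% → Flow A
Flow A wins overall and in every traffic group — no reversal.

Yes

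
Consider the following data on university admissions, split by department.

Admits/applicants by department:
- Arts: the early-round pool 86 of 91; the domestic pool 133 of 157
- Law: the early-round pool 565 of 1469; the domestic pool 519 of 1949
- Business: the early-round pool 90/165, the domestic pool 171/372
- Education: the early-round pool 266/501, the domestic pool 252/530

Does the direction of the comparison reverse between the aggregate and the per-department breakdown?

No

Arts: the early-round pool 86/91 = 94.5%, the domestic pool 133/157 = 84.7% → the early-round pool
Law: the early-round pool 565/1469 = 38.5%, the domestic pool 519/1949 = 26.6% → the early-round pool
Business: the early-round pool 90/165 = 54.5%, the domestic pool 171/372 = 46.0% → the early-round pool
Education: the early-round pool 266/501 = 53.1%, the domestic pool 252/530 = 47.5% → the early-round pool
Overall: the early-round pool 1007/2226 = 45.2%, the domestic pool 1075/3008 = 35.7% → the early-round pool
The early-round pool wins overall and in every department group — no reversal.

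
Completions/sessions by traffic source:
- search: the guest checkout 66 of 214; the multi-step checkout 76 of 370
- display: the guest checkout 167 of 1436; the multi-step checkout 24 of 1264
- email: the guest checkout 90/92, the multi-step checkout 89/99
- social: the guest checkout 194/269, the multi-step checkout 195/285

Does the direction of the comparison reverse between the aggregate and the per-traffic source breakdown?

Search: the guest checkout 66/214 = 30.8%, the multi-step checkout 76/370 = 20.5% → the guest checkout
Display: the guest checkout 167/1436 = 11.6%, the multi-step checkout 24/1264 = 1.9% → the guest checkout
Email: the guest checkout 90/92 = 97.8%, the multi-step checkout 89/99 = 89.9% → the guest checkout
Social: the guest checkout 194/269 = 72.1%, the multi-step checkout 195/285 = 68.4% → the guest checkout
Overall: the guest checkout 517/2011 = 25.7%, the multi-step checkout 384/2018 = 19.0% → the guest checkout
The guest checkout wins overall and in every traffic group — no reversal.

No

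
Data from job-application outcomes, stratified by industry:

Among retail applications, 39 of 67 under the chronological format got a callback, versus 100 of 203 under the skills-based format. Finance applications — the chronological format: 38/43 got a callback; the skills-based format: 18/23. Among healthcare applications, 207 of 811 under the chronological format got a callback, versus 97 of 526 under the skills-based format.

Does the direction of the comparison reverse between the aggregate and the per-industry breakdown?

No

Retail: the chronological format 39/67 = 58.2%, the skills-based format 100/203 = 49.3% → the chronological format
Finance: the chronological format 38/43 = 88.4%, the skills-based format 18/23 = 78.3% → the chronological format
Healthcare: the chronological format 207/811 = 25.5%, the skills-based format 97/526 = 18.4% → the chronological format
Overall: the chronological format 284/921 = 30.8%, the skills-based format 215/752 = 28.6% → the chronological format
The chronological format wins overall and in every industry group — no reversal.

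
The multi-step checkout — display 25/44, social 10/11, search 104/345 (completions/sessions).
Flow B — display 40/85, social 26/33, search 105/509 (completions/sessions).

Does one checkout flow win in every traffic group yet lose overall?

Display: the multi-step checkout 25/44 = 56.8%, Flow B 40/85 = 47.1% → the multi-step checkout
Social: the multi-step checkout 10/11 = 90.9%, Flow B 26/33 = 78.8% → the multi-step checkout
Search: the multi-step checkout 104/345 = 30.1%, Flow B 105/509 = 20.6% → the multi-step checkout
Overall: the multi-step checkout 139/400 = 34.8%, Flow B 171/627 = 27.3% → the multi-step checkout
The multi-step checkout wins overall and in every traffic group — no reversal.

No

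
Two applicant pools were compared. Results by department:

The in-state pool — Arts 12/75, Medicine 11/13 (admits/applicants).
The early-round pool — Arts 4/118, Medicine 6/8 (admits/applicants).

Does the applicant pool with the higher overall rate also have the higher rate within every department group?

Yes

Arts: the in-state pool 12/75 = 16.0%, the early-round pool 4/118 = 3.4% → the in-state pool
Medicine: the in-state pool 11/13 = 84.6%, the early-round pool 6/8 = 75.0% → the in-state pool
Overall: the in-state pool 23/88 = 26.1%, the early-round pool 10/126 = 7.9% → the in-state pool
The in-state pool wins overall and in every department group — no reversal.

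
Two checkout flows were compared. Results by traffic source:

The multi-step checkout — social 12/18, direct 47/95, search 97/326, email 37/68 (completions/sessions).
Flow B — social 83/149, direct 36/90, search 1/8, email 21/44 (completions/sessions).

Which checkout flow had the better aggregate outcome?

Social: the multi-step checkout 12/18 = 66.7%, Flow B 83/149 = 55.7% → the multi-step checkout
Direct: the multi-step checkout 47/95 = 49.5%, Flow B 36/90 = 40.0% → the multi-step checkout
Search: the multi-step checkout 97/326 = 29.8%, Flow B 1/8 = 12.5% → the multi-step checkout
Email: the multi-step checkout 37/68 = 54.4%, Flow B 21/44 = 47.7% → the multi-step checkout
Overall: the multi-step checkout 193/507 = 38.1%, Flow B 141/291 = 48.5% → Flow B
(The multi-step checkout wins every traffic group but Flow B wins overall — the multi-step checkout's sessions skew toward the low-rate search group.)

Flow B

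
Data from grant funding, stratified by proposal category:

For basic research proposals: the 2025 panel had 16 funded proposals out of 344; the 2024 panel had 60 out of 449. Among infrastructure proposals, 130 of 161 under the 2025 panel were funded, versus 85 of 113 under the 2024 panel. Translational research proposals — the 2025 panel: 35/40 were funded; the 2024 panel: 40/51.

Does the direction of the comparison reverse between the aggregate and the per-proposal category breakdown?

Basic research: the 2025 panel 16/344 = 4.7%, the 2024 panel 60/449 = 13.4% → the 2024 panel
Infrastructure: the 2025 panel 130/161 = 80.7%, the 2024 panel 85/113 = 75.2% → the 2025 panel
Translational research: the 2025 panel 35/40 = 87.5%, the 2024 panel 40/51 = 78.4% → the 2025 panel
Overall: the 2025 panel 181/545 = 33.2%, the 2024 panel 185/613 = 30.2% → the 2025 panel
Neither sweeps: the 2025 panel wins 2 of 3 groups, the 2024 panel wins 1. The 2025 panel wins overall but not every group — no Simpson reversal.

No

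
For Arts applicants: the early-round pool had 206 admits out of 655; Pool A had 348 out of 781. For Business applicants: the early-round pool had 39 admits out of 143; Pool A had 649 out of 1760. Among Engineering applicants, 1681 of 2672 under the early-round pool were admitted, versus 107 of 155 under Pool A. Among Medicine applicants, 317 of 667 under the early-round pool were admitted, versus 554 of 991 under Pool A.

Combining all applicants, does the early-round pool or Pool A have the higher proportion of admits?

the early-round pool

Arts: the early-round pool 206/655 = 31.5%, Pool A 348/781 = 44.6% → Pool A
Business: the early-round pool 39/143 = 27.3%, Pool A 649/1760 = 36.9% → Pool A
Engineering: the early-round pool 1681/2672 = 62.9%, Pool A 107/155 = 69.0% → Pool A
Medicine: the early-round pool 317/667 = 47.5%, Pool A 554/991 = 55.9% → Pool A
Overall: the early-round pool 2243/4137 = 54.2%, Pool A 1658/3687 = 45.0% → the early-round pool
(Pool A wins every department group but the early-round pool wins overall — Pool A's applicants skew toward the low-rate Business group.)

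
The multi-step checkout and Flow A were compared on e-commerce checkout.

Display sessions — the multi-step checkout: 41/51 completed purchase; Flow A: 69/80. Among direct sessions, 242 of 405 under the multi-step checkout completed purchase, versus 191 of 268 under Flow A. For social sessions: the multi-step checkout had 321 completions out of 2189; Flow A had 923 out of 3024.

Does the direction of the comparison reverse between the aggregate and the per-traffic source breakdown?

Display: the multi-step checkout 41/51 = 80.4%, Flow A 69/80 = 86.2% → Flow A
Direct: the multi-step checkout 242/405 = 59.8%, Flow A 191/268 = 71.3% → Flow A
Social: the multi-step checkout 321/2189 = 14.7%, Flow A 923/3024 = 30.5% → Flow A
Overall: the multi-step checkout 604/2645 = 22.8%, Flow A 1183/3372 = 35.1% → Flow A
Flow A wins overall and in every traffic group — no reversal.

No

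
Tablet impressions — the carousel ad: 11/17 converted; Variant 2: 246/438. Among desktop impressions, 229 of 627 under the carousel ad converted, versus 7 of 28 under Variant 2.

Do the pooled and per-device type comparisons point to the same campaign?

Tablet: the carousel ad 11/17 = 64.7%, Variant 2 246/438 = 56.2% → the carousel ad
Desktop: the carousel ad 229/627 = 36.5%, Variant 2 7/28 = 25.0% → the carousel ad
Overall: the carousel ad 240/644 = 37.3%, Variant 2 253/466 = 54.3% → Variant 2
The carousel ad wins each device group but Variant 2 wins overall — the comparison reverses. The carousel ad's impressions skew toward desktop, which has a lower base rate.

No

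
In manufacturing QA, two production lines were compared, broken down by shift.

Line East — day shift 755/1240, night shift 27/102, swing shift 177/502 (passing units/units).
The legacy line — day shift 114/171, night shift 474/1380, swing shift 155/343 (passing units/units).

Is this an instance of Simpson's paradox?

Yes

Day shift: Line East 755/1240 = 60.9%, the legacy line 114/171 = 66.7% → the legacy line
Night shift: Line East 27/102 = 26.5%, the legacy line 474/1380 = 34.3% → the legacy line
Swing shift: Line East 177/502 = 35.3%, the legacy line 155/343 = 45.2% → the legacy line
Overall: Line East 959/1844 = 52.0%, the legacy line 743/1894 = 39.2% → Line East
The legacy line wins each shift group but Line East wins overall — the comparison reverses. The legacy line's units skew toward night shift, which has a lower base rate.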